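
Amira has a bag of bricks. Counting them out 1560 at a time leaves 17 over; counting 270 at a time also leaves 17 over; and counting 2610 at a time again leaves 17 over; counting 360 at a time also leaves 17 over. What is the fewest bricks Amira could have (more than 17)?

407177

N − 17 must be a common multiple of 1560, 270, 2610, and 360.
1560 = 2^3 × 3 × 5 × 13
270 = 2 × 3^3 × 5
2610 = 2 × 3^2 × 5 × 29
360 = 2^3 × 3^2 × 5
LCM(1560, 270, 2610, 360) = 2^3 × 3^3 × 5 × 13 × 29 = 407160.
Smallest N > 17 is LCM + 17 = 407160 + 17 = 407177.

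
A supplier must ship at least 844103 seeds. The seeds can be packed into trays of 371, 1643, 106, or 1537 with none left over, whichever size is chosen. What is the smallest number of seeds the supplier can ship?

The number of seeds must be a common multiple of 371, 1643, 106, and 1537, so a multiple of their LCM.
371 = 7 × 53
1643 = 31 × 53
106 = 2 × 53
1537 = 29 × 53
LCM(371, 1643, 106, 1537) = 2 × 7 × 29 × 31 × 53 = 667058.
Smallest multiple of 667058 that is ≥ 844103: ⌈844103/667058⌉ × 667058 = 2 × 667058 = 1334116.

1334116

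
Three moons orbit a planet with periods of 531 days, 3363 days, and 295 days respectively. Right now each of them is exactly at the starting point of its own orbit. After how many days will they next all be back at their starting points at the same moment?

We need the least common multiple of the intervals.
531 = 3^2 × 59
3363 = 3 × 19 × 59
295 = 5 × 59
LCM(531, 3363, 295) = 3^2 × 5 × 19 × 59 = 50445.

50445 days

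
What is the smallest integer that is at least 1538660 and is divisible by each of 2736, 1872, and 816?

The integer must be a common multiple of 2736, 1872, and 816, so a multiple of their LCM.
2736 = 2^4 × 3^2 × 19
1872 = 2^4 × 3^2 × 13
816 = 2^4 × 3 × 17
LCM(2736, 1872, 816) = 2^4 × 3^2 × 13 × 17 × 19 = 604656.
Smallest multiple of 604656 that is ≥ 1538660: ⌈1538660/604656⌉ × 604656 = 3 × 604656 = 1813968.

1813968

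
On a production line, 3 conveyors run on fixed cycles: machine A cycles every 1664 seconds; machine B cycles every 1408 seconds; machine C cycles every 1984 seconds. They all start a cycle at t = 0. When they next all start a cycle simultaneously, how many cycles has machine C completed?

286 cycles

The first common completion time is the LCM of the periods.
1664 = 2^7 × 13
1408 = 2^7 × 11
1984 = 2^6 × 31
LCM(1664, 1408, 1984) = 2^7 × 11 × 13 × 31 = 567424.
Cycles for period 1984: 567424 / 1984 = 286.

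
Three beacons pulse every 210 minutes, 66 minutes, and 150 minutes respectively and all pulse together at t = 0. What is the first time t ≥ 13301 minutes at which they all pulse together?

Joint pulses occur at multiples of LCM(210, 66, 150).
210 = 2 × 3 × 5 × 7
66 = 2 × 3 × 11
150 = 2 × 3 × 5^2
LCM(210, 66, 150) = 2 × 3 × 5^2 × 7 × 11 = 11550.
Smallest multiple of 11550 that is ≥ 13301: ⌈13301/11550⌉ × 11550 = 2 × 11550 = 23100.

23100 minutes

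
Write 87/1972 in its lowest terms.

3/68

87 = 3 × 29
1972 = 2^2 × 17 × 29
gcd(87, 1972) = 29.
Divide numerator and denominator by 29: 87/1972 = 3/68.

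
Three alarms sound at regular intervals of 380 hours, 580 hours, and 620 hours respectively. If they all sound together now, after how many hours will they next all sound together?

341620 hours

The first simultaneous occurrence is after LCM of the individual periods.
380 = 2^2 × 5 × 19
580 = 2^2 × 5 × 29
620 = 2^2 × 5 × 31
LCM(380, 580, 620) = 2^2 × 5 × 19 × 29 × 31 = 341620.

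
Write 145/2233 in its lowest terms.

5/77

145 = 5 × 29
2233 = 7 × 11 × 29
gcd(145, 2233) = 29.
Divide numerator and denominator by 29: 145/2233 = 5/77.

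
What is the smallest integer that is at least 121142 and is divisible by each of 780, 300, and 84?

The integer must be a common multiple of 780, 300, and 84, so a multiple of their LCM.
780 = 2^2 × 3 × 5 × 13
300 = 2^2 × 3 × 5^2
84 = 2^2 × 3 × 7
LCM(780, 300, 84) = 2^2 × 3 × 5^2 × 7 × 13 = 27300.
Smallest multiple of 27300 that is ≥ 121142: ⌈121142/27300⌉ × 27300 = 5 × 27300 = 136500.

136500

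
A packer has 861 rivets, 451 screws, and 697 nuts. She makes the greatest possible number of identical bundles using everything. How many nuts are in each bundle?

Number of bundles = gcd(861, 451, 697).
861 = 3 × 7 × 41
451 = 11 × 41
697 = 17 × 41
gcd(861, 451, 697) = 41.
nuts per bundle = 697 / 41 = 17.

17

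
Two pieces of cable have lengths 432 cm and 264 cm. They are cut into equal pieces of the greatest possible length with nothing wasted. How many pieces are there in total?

Piece length = gcd(432, 264).
432 = 2^4 × 3^3
264 = 2^3 × 3 × 11
gcd(432, 264) = 2^3 × 3 = 24.
Total pieces = 432/24 + 264/24 = 18 + 11 = 29.

29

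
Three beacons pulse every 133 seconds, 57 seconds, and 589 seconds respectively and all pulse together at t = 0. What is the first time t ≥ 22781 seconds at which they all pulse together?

24738 seconds

Joint pulses occur at multiples of LCM(133, 57, 589).
133 = 7 × 19
57 = 3 × 19
589 = 19 × 31
LCM(133, 57, 589) = 3 × 7 × 19 × 31 = 12369.
Smallest multiple of 12369 that is ≥ 22781: ⌈22781/12369⌉ × 12369 = 2 × 12369 = 24738.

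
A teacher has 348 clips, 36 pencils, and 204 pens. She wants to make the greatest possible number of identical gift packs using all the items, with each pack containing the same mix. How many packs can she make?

12 packs

The pack count must divide each quantity, so the greatest is gcd(348, 36, 204).
348 = 2^2 × 3 × 29
36 = 2^2 × 3^2
204 = 2^2 × 3 × 17
gcd(348, 36, 204) = 2^2 × 3 = 12.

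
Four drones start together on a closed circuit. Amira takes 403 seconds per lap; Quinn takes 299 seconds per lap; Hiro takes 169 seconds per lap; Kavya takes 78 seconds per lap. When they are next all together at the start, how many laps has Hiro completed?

4278 laps

The first common completion time is the LCM of the periods.
403 = 13 × 31
299 = 13 × 23
169 = 13^2
78 = 2 × 3 × 13
LCM(403, 299, 169, 78) = 2 × 3 × 13^2 × 23 × 31 = 722982.
Laps for period 169: 722982 / 169 = 4278.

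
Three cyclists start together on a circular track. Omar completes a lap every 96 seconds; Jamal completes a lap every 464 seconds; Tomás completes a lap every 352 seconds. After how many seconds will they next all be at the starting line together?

30624 seconds

We need the least common multiple of the intervals.
96 = 2^5 × 3
464 = 2^4 × 29
352 = 2^5 × 11
LCM(96, 464, 352) = 2^5 × 3 × 11 × 29 = 30624.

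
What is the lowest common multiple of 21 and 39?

21 = 3 × 7
39 = 3 × 13
LCM(21, 39) = 3 × 7 × 13 = 273.

273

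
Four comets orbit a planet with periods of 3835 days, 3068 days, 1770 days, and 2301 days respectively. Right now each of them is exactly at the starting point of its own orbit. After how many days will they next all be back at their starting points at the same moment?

46020 days

The first simultaneous occurrence is after LCM of the individual periods.
3835 = 5 × 13 × 59
3068 = 2^2 × 13 × 59
1770 = 2 × 3 × 5 × 59
2301 = 3 × 13 × 59
LCM(3835, 3068, 1770, 2301) = 2^2 × 3 × 5 × 13 × 59 = 46020.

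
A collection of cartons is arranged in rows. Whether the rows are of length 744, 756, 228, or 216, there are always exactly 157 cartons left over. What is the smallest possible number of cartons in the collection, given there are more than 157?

N − 157 must be a common multiple of 744, 756, 228, and 216.
744 = 2^3 × 3 × 31
756 = 2^2 × 3^3 × 7
228 = 2^2 × 3 × 19
216 = 2^3 × 3^3
LCM(744, 756, 228, 216) = 2^3 × 3^3 × 7 × 19 × 31 = 890568.
Smallest N > 157 is LCM + 157 = 890568 + 157 = 890725.

890725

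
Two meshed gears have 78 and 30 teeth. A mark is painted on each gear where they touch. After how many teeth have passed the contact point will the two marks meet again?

390 teeth

We need the least common multiple of the intervals.
78 = 2 × 3 × 13
30 = 2 × 3 × 5
LCM(78, 30) = 2 × 3 × 5 × 13 = 390.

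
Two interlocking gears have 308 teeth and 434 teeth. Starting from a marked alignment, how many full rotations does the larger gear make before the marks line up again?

The first common completion time is the LCM of the periods.
308 = 2^2 × 7 × 11
434 = 2 × 7 × 31
LCM(308, 434) = 2^2 × 7 × 11 × 31 = 9548.
Rotations for period 434: 9548 / 434 = 22.

22 rotations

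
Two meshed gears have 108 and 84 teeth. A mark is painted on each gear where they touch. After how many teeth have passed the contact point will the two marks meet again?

They coincide at every common multiple of the periods; the first is the LCM.
108 = 2^2 × 3^3
84 = 2^2 × 3 × 7
LCM(108, 84) = 2^2 × 3^3 × 7 = 756.

756 teeth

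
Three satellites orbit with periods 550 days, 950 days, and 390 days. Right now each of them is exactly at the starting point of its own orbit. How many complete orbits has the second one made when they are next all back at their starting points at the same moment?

They are all back at their starting positions together after one LCM of the periods.
550 = 2 × 5^2 × 11
950 = 2 × 5^2 × 19
390 = 2 × 3 × 5 × 13
LCM(550, 950, 390) = 2 × 3 × 5^2 × 11 × 13 × 19 = 407550.
Orbits for period 950: 407550 / 950 = 429.

429 orbits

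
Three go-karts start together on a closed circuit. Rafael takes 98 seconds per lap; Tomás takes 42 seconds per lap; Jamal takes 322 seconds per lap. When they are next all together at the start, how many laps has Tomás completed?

They are all back at their starting positions together after one LCM of the periods.
98 = 2 × 7^2
42 = 2 × 3 × 7
322 = 2 × 7 × 23
LCM(98, 42, 322) = 2 × 3 × 7^2 × 23 = 6762.
Laps for period 42: 6762 / 42 = 161.

161 laps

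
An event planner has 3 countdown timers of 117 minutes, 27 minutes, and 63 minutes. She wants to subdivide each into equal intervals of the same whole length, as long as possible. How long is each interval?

The interval must divide each timer length; the longest such is the gcd.
117 = 3^2 × 13
27 = 3^3
63 = 3^2 × 7
gcd(117, 27, 63) = 3^2 = 9.

9 minutes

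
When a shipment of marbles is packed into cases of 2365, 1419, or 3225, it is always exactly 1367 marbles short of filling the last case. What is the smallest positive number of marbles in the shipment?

34108

Being 1367 short of a full case of size k means N ≡ −1367 (mod k), i.e. N + 1367 is a multiple of each size.
2365 = 5 × 11 × 43
1419 = 3 × 11 × 43
3225 = 3 × 5^2 × 43
LCM(2365, 1419, 3225) = 3 × 5^2 × 11 × 43 = 35475.
Smallest positive N is 35475 − 1367 = 34108.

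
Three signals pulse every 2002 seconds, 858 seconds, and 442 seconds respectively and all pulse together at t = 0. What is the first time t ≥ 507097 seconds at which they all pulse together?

Joint pulses occur at multiples of LCM(2002, 858, 442).
2002 = 2 × 7 × 11 × 13
858 = 2 × 3 × 11 × 13
442 = 2 × 13 × 17
LCM(2002, 858, 442) = 2 × 3 × 7 × 11 × 13 × 17 = 102102.
Smallest multiple of 102102 that is ≥ 507097: ⌈507097/102102⌉ × 102102 = 5 × 102102 = 510510.

510510 seconds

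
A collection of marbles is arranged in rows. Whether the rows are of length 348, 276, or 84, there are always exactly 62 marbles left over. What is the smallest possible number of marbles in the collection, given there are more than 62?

56090

N − 62 must be a common multiple of 348, 276, and 84.
348 = 2^2 × 3 × 29
276 = 2^2 × 3 × 23
84 = 2^2 × 3 × 7
LCM(348, 276, 84) = 2^2 × 3 × 7 × 23 × 29 = 56028.
Smallest N > 62 is LCM + 62 = 56028 + 62 = 56090.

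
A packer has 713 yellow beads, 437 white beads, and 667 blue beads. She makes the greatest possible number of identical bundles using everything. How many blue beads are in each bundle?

29

Number of bundles = gcd(713, 437, 667).
713 = 23 × 31
437 = 19 × 23
667 = 23 × 29
gcd(713, 437, 667) = 23.
blue beads per bundle = 667 / 23 = 29.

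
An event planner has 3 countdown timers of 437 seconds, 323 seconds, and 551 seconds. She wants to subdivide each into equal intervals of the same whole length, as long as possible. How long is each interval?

The interval must divide each timer length; the longest such is the gcd.
437 = 19 × 23
323 = 17 × 19
551 = 19 × 29
gcd(437, 323, 551) = 19.

19 seconds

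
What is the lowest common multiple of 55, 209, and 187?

17765

55 = 5 × 11
209 = 11 × 19
187 = 11 × 17
LCM(55, 209, 187) = 5 × 11 × 17 × 19 = 17765.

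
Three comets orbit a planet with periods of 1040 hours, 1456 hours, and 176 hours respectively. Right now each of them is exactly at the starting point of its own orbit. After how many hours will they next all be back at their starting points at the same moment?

The first simultaneous occurrence is after LCM of the individual periods.
1040 = 2^4 × 5 × 13
1456 = 2^4 × 7 × 13
176 = 2^4 × 11
LCM(1040, 1456, 176) = 2^4 × 5 × 7 × 11 × 13 = 80080.

80080 hours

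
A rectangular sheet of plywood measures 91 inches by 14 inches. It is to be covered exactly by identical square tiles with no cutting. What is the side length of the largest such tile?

The tile side must divide both 91 and 14, so the largest is their gcd.
91 = 7 × 13
14 = 2 × 7
gcd(91, 14) = 7.

7 inches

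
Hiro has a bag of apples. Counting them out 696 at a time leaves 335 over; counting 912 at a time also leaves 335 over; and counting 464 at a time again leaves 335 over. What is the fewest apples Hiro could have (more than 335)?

N − 335 must be a common multiple of 696, 912, and 464.
696 = 2^3 × 3 × 29
912 = 2^4 × 3 × 19
464 = 2^4 × 29
LCM(696, 912, 464) = 2^4 × 3 × 19 × 29 = 26448.
Smallest N > 335 is LCM + 335 = 26448 + 335 = 26783.

26783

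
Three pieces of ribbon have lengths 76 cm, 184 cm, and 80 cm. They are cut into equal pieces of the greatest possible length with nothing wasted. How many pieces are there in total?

Piece length = gcd(76, 184, 80).
76 = 2^2 × 19
184 = 2^3 × 23
80 = 2^4 × 5
gcd(76, 184, 80) = 2^2 = 4.
Total pieces = 76/4 + 184/4 + 80/4 = 19 + 46 + 20 = 85.

85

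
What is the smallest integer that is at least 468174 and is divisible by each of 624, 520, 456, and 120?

474240

The integer must be a common multiple of 624, 520, 456, and 120, so a multiple of their LCM.
624 = 2^4 × 3 × 13
520 = 2^3 × 5 × 13
456 = 2^3 × 3 × 19
120 = 2^3 × 3 × 5
LCM(624, 520, 456, 120) = 2^4 × 3 × 5 × 13 × 19 = 59280.
Smallest multiple of 59280 that is ≥ 468174: ⌈468174/59280⌉ × 59280 = 8 × 59280 = 474240.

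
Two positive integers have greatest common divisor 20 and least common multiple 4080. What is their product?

81600

For any two positive integers, gcd × lcm = product = 20 × 4080 = 81600.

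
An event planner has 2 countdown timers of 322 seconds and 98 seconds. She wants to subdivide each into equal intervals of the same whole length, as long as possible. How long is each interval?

The interval must divide each timer length; the longest such is the gcd.
322 = 2 × 7 × 23
98 = 2 × 7^2
gcd(322, 98) = 2 × 7 = 14.

14 seconds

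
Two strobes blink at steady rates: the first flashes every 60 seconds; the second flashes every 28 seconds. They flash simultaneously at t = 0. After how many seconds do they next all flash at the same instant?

They coincide at every common multiple of the periods; the first is the LCM.
60 = 2^2 × 3 × 5
28 = 2^2 × 7
LCM(60, 28) = 2^2 × 3 × 5 × 7 = 420.

420 seconds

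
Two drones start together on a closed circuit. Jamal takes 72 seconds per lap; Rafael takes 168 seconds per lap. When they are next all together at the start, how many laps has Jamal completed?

7 laps

All finish a whole number of cycles simultaneously at t = LCM of the periods.
72 = 2^3 × 3^2
168 = 2^3 × 3 × 7
LCM(72, 168) = 2^3 × 3^2 × 7 = 504.
Laps for period 72: 504 / 72 = 7.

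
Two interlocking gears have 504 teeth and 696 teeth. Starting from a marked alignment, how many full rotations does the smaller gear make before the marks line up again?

The first common completion time is the LCM of the periods.
504 = 2^3 × 3^2 × 7
696 = 2^3 × 3 × 29
LCM(504, 696) = 2^3 × 3^2 × 7 × 29 = 14616.
Rotations for period 504: 14616 / 504 = 29.

29 rotations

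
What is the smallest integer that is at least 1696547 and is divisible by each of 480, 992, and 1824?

The integer must be a common multiple of 480, 992, and 1824, so a multiple of their LCM.
480 = 2^5 × 3 × 5
992 = 2^5 × 31
1824 = 2^5 × 3 × 19
LCM(480, 992, 1824) = 2^5 × 3 × 5 × 19 × 31 = 282720.
Smallest multiple of 282720 that is ≥ 1696547: ⌈1696547/282720⌉ × 282720 = 7 × 282720 = 1979040.

1979040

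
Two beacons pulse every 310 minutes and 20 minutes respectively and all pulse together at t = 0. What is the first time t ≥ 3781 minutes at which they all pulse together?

Joint pulses occur at multiples of LCM(310, 20).
310 = 2 × 5 × 31
20 = 2^2 × 5
LCM(310, 20) = 2^2 × 5 × 31 = 620.
Smallest multiple of 620 that is ≥ 3781: ⌈3781/620⌉ × 620 = 7 × 620 = 4340.

4340 minutes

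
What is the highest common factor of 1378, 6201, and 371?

53

1378 = 2 × 13 × 53
6201 = 3^2 × 13 × 53
371 = 7 × 53
gcd(1378, 6201, 371) = 53.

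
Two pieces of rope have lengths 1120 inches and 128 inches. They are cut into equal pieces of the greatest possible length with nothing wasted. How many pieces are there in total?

Piece length = gcd(1120, 128).
1120 = 2^5 × 5 × 7
128 = 2^7
gcd(1120, 128) = 2^5 = 32.
Total pieces = 1120/32 + 128/32 = 35 + 4 = 39.

39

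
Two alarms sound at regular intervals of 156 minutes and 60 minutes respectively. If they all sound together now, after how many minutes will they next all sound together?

We need the least common multiple of the intervals.
156 = 2^2 × 3 × 13
60 = 2^2 × 3 × 5
LCM(156, 60) = 2^2 × 3 × 5 × 13 = 780.

780 minutes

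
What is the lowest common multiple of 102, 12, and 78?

102 = 2 × 3 × 17
12 = 2^2 × 3
78 = 2 × 3 × 13
LCM(102, 12, 78) = 2^2 × 3 × 13 × 17 = 2652.

2652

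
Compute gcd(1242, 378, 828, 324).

1242 = 2 × 3^3 × 23
378 = 2 × 3^3 × 7
828 = 2^2 × 3^2 × 23
324 = 2^2 × 3^4
gcd(1242, 378, 828, 324) = 2 × 3^2 = 18.

18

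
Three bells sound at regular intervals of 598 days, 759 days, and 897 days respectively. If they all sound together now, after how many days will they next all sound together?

They coincide at every common multiple of the periods; the first is the LCM.
598 = 2 × 13 × 23
759 = 3 × 11 × 23
897 = 3 × 13 × 23
LCM(598, 759, 897) = 2 × 3 × 11 × 13 × 23 = 19734.

19734 days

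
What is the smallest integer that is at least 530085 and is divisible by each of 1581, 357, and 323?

The integer must be a common multiple of 1581, 357, and 323, so a multiple of their LCM.
1581 = 3 × 17 × 31
357 = 3 × 7 × 17
323 = 17 × 19
LCM(1581, 357, 323) = 3 × 7 × 17 × 19 × 31 = 210273.
Smallest multiple of 210273 that is ≥ 530085: ⌈530085/210273⌉ × 210273 = 3 × 210273 = 630819.

630819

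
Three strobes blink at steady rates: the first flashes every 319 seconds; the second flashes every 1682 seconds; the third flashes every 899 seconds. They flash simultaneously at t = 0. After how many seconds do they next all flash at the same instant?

The first simultaneous occurrence is after LCM of the individual periods.
319 = 11 × 29
1682 = 2 × 29^2
899 = 29 × 31
LCM(319, 1682, 899) = 2 × 11 × 29^2 × 31 = 573562.

573562 seconds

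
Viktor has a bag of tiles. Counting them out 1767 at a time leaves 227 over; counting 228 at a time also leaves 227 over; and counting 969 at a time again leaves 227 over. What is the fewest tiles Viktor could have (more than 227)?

120383

N − 227 must be a common multiple of 1767, 228, and 969.
1767 = 3 × 19 × 31
228 = 2^2 × 3 × 19
969 = 3 × 17 × 19
LCM(1767, 228, 969) = 2^2 × 3 × 17 × 19 × 31 = 120156.
Smallest N > 227 is LCM + 227 = 120156 + 227 = 120383.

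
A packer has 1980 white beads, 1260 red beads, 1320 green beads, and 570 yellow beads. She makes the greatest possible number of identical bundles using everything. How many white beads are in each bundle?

Number of bundles = gcd(1980, 1260, 1320, 570).
1980 = 2^2 × 3^2 × 5 × 11
1260 = 2^2 × 3^2 × 5 × 7
1320 = 2^3 × 3 × 5 × 11
570 = 2 × 3 × 5 × 19
gcd(1980, 1260, 1320, 570) = 2 × 3 × 5 = 30.
white beads per bundle = 1980 / 30 = 66.

66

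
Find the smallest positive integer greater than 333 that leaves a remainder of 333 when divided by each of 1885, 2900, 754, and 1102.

716633

N − 333 must be a common multiple of 1885, 2900, 754, and 1102.
1885 = 5 × 13 × 29
2900 = 2^2 × 5^2 × 29
754 = 2 × 13 × 29
1102 = 2 × 19 × 29
LCM(1885, 2900, 754, 1102) = 2^2 × 5^2 × 13 × 19 × 29 = 716300.
Smallest N > 333 is LCM + 333 = 716300 + 333 = 716633.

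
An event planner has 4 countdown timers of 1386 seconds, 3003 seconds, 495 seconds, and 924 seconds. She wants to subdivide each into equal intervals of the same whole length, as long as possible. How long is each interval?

33 seconds

The interval must divide each timer length; the longest such is the gcd.
1386 = 2 × 3^2 × 7 × 11
3003 = 3 × 7 × 11 × 13
495 = 3^2 × 5 × 11
924 = 2^2 × 3 × 7 × 11
gcd(1386, 3003, 495, 924) = 3 × 11 = 33.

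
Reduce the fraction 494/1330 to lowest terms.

13/35

494 = 2 × 13 × 19
1330 = 2 × 5 × 7 × 19
gcd(494, 1330) = 2 × 19 = 38.
Divide numerator and denominator by 38: 494/1330 = 13/35.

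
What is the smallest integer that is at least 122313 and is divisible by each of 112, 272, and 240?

142800

The integer must be a common multiple of 112, 272, and 240, so a multiple of their LCM.
112 = 2^4 × 7
272 = 2^4 × 17
240 = 2^4 × 3 × 5
LCM(112, 272, 240) = 2^4 × 3 × 5 × 7 × 17 = 28560.
Smallest multiple of 28560 that is ≥ 122313: ⌈122313/28560⌉ × 28560 = 5 × 28560 = 142800.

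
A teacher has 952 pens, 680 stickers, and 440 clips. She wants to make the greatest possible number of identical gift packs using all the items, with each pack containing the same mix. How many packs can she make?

8 packs

The pack count must divide each quantity, so the greatest is gcd(952, 680, 440).
952 = 2^3 × 7 × 17
680 = 2^3 × 5 × 17
440 = 2^3 × 5 × 11
gcd(952, 680, 440) = 2^3 = 8.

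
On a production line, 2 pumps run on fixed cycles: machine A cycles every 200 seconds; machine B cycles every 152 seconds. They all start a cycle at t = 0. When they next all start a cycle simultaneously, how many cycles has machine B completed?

25 cycles

They are all back at their starting positions together after one LCM of the periods.
200 = 2^3 × 5^2
152 = 2^3 × 19
LCM(200, 152) = 2^3 × 5^2 × 19 = 3800.
Cycles for period 152: 3800 / 152 = 25.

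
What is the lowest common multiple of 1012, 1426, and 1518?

1012 = 2^2 × 11 × 23
1426 = 2 × 23 × 31
1518 = 2 × 3 × 11 × 23
LCM(1012, 1426, 1518) = 2^2 × 3 × 11 × 23 × 31 = 94116.

94116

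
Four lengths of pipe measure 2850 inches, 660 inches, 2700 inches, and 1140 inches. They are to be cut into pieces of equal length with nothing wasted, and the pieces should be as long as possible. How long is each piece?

30 inches

The greatest length dividing all of 2850, 660, 2700, and 1140 is their gcd.
2850 = 2 × 3 × 5^2 × 19
660 = 2^2 × 3 × 5 × 11
2700 = 2^2 × 3^3 × 5^2
1140 = 2^2 × 3 × 5 × 19
gcd(2850, 660, 2700, 1140) = 2 × 3 × 5 = 30.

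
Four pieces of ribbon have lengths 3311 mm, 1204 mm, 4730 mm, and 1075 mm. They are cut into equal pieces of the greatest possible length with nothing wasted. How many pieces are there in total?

Piece length = gcd(3311, 1204, 4730, 1075).
3311 = 7 × 11 × 43
1204 = 2^2 × 7 × 43
4730 = 2 × 5 × 11 × 43
1075 = 5^2 × 43
gcd(3311, 1204, 4730, 1075) = 43.
Total pieces = 3311/43 + 1204/43 + 4730/43 + 1075/43 = 77 + 28 + 110 + 25 = 240.

240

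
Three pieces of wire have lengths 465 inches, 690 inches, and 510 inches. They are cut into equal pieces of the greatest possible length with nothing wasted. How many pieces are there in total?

Piece length = gcd(465, 690, 510).
465 = 3 × 5 × 31
690 = 2 × 3 × 5 × 23
510 = 2 × 3 × 5 × 17
gcd(465, 690, 510) = 3 × 5 = 15.
Total pieces = 465/15 + 690/15 + 510/15 = 31 + 46 + 34 = 111.

111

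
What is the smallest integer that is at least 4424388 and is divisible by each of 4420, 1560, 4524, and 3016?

4614480

The integer must be a common multiple of 4420, 1560, 4524, and 3016, so a multiple of their LCM.
4420 = 2^2 × 5 × 13 × 17
1560 = 2^3 × 3 × 5 × 13
4524 = 2^2 × 3 × 13 × 29
3016 = 2^3 × 13 × 29
LCM(4420, 1560, 4524, 3016) = 2^3 × 3 × 5 × 13 × 17 × 29 = 769080.
Smallest multiple of 769080 that is ≥ 4424388: ⌈4424388/769080⌉ × 769080 = 6 × 769080 = 4614480.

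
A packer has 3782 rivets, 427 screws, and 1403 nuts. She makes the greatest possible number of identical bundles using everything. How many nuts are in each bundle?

23

Number of bundles = gcd(3782, 427, 1403).
3782 = 2 × 31 × 61
427 = 7 × 61
1403 = 23 × 61
gcd(3782, 427, 1403) = 61.
nuts per bundle = 1403 / 61 = 23.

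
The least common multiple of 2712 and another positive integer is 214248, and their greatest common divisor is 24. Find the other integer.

1896

gcd × lcm = product of the two integers, so the other integer is (24 × 214248) / 2712 = 1896.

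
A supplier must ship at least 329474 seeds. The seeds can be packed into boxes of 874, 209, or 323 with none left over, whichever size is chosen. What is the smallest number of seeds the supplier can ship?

The number of seeds must be a common multiple of 874, 209, and 323, so a multiple of their LCM.
874 = 2 × 19 × 23
209 = 11 × 19
323 = 17 × 19
LCM(874, 209, 323) = 2 × 11 × 17 × 19 × 23 = 163438.
Smallest multiple of 163438 that is ≥ 329474: ⌈329474/163438⌉ × 163438 = 3 × 163438 = 490314.

490314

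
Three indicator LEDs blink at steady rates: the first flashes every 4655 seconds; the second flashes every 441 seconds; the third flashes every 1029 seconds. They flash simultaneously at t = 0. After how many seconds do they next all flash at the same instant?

293265 seconds

They coincide at every common multiple of the periods; the first is the LCM.
4655 = 5 × 7^2 × 19
441 = 3^2 × 7^2
1029 = 3 × 7^3
LCM(4655, 441, 1029) = 3^2 × 5 × 7^3 × 19 = 293265.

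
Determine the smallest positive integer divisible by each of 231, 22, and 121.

5082

231 = 3 × 7 × 11
22 = 2 × 11
121 = 11^2
LCM(231, 22, 121) = 2 × 3 × 7 × 11^2 = 5082.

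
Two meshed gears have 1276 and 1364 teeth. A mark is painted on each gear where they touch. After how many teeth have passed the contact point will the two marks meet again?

The first simultaneous occurrence is after LCM of the individual periods.
1276 = 2^2 × 11 × 29
1364 = 2^2 × 11 × 31
LCM(1276, 1364) = 2^2 × 11 × 29 × 31 = 39556.

39556 teeth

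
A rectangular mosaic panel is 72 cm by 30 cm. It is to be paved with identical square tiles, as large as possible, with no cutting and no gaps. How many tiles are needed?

60

Tile side = gcd(72, 30).
72 = 2^3 × 3^2
30 = 2 × 3 × 5
gcd(72, 30) = 2 × 3 = 6.
Tiles: (72/6) × (30/6) = 12 × 5 = 60.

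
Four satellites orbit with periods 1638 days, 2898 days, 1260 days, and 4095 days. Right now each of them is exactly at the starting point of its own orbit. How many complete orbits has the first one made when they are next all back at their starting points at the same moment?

The first common completion time is the LCM of the periods.
1638 = 2 × 3^2 × 7 × 13
2898 = 2 × 3^2 × 7 × 23
1260 = 2^2 × 3^2 × 5 × 7
4095 = 3^2 × 5 × 7 × 13
LCM(1638, 2898, 1260, 4095) = 2^2 × 3^2 × 5 × 7 × 13 × 23 = 376740.
Orbits for period 1638: 376740 / 1638 = 230.

230 orbits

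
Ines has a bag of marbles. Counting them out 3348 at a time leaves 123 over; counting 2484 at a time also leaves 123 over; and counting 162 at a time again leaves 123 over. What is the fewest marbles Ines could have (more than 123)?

231135

N − 123 must be a common multiple of 3348, 2484, and 162.
3348 = 2^2 × 3^3 × 31
2484 = 2^2 × 3^3 × 23
162 = 2 × 3^4
LCM(3348, 2484, 162) = 2^2 × 3^4 × 23 × 31 = 231012.
Smallest N > 123 is LCM + 123 = 231012 + 123 = 231135.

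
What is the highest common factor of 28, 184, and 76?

4

28 = 2^2 × 7
184 = 2^3 × 23
76 = 2^2 × 19
gcd(28, 184, 76) = 2^2 = 4.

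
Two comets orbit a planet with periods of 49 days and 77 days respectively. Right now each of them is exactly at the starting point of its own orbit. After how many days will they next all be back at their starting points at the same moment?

539 days

They coincide at every common multiple of the periods; the first is the LCM.
49 = 7^2
77 = 7 × 11
LCM(49, 77) = 7^2 × 11 = 539.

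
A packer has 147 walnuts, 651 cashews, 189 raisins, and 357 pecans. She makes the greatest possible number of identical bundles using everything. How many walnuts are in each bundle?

Number of bundles = gcd(147, 651, 189, 357).
147 = 3 × 7^2
651 = 3 × 7 × 31
189 = 3^3 × 7
357 = 3 × 7 × 17
gcd(147, 651, 189, 357) = 3 × 7 = 21.
walnuts per bundle = 147 / 21 = 7.

7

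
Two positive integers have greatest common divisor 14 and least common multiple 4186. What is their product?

58604

For any two positive integers, gcd × lcm = product = 14 × 4186 = 58604.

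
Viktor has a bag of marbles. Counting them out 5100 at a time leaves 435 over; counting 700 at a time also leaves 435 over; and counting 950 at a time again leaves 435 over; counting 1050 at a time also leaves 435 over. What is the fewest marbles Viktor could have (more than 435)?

N − 435 must be a common multiple of 5100, 700, 950, and 1050.
5100 = 2^2 × 3 × 5^2 × 17
700 = 2^2 × 5^2 × 7
950 = 2 × 5^2 × 19
1050 = 2 × 3 × 5^2 × 7
LCM(5100, 700, 950, 1050) = 2^2 × 3 × 5^2 × 7 × 17 × 19 = 678300.
Smallest N > 435 is LCM + 435 = 678300 + 435 = 678735.

678735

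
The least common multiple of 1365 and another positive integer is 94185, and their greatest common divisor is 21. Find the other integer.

gcd × lcm = product of the two integers, so the other integer is (21 × 94185) / 1365 = 1449.

1449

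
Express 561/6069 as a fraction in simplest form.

11/119

561 = 3 × 11 × 17
6069 = 3 × 7 × 17^2
gcd(561, 6069) = 3 × 17 = 51.
Divide numerator and denominator by 51: 561/6069 = 11/119.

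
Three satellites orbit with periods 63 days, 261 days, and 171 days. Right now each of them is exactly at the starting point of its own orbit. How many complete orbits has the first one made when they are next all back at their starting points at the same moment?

551 orbits

They are all back at their starting positions together after one LCM of the periods.
63 = 3^2 × 7
261 = 3^2 × 29
171 = 3^2 × 19
LCM(63, 261, 171) = 3^2 × 7 × 19 × 29 = 34713.
Orbits for period 63: 34713 / 63 = 551.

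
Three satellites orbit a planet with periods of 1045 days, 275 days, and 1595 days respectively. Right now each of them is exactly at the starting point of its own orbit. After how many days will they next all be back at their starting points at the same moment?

We need the least common multiple of the intervals.
1045 = 5 × 11 × 19
275 = 5^2 × 11
1595 = 5 × 11 × 29
LCM(1045, 275, 1595) = 5^2 × 11 × 19 × 29 = 151525.

151525 days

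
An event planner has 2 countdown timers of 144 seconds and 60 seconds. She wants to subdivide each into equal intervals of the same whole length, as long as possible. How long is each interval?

12 seconds

By the Euclidean algorithm:
144 = 2 × 60 + 24
60 = 2 × 24 + 12
24 = 2 × 12 + 0
gcd(144, 60) = 12.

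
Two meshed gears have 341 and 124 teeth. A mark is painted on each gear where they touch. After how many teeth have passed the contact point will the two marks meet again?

We need the least common multiple of the intervals.
341 = 11 × 31
124 = 2^2 × 31
LCM(341, 124) = 2^2 × 11 × 31 = 1364.

1364 teeth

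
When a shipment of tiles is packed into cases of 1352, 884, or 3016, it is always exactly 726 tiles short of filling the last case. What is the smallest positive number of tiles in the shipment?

665810

Being 726 short of a full case of size k means N ≡ −726 (mod k), i.e. N + 726 is a multiple of each size.
1352 = 2^3 × 13^2
884 = 2^2 × 13 × 17
3016 = 2^3 × 13 × 29
LCM(1352, 884, 3016) = 2^3 × 13^2 × 17 × 29 = 666536.
Smallest positive N is 666536 − 726 = 665810.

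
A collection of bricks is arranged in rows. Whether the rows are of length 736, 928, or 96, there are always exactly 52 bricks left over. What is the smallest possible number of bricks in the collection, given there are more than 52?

64084

N − 52 must be a common multiple of 736, 928, and 96.
736 = 2^5 × 23
928 = 2^5 × 29
96 = 2^5 × 3
LCM(736, 928, 96) = 2^5 × 3 × 23 × 29 = 64032.
Smallest N > 52 is LCM + 52 = 64032 + 52 = 64084.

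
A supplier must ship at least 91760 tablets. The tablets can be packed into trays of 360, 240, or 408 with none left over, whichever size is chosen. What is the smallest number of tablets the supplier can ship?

The number of tablets must be a common multiple of 360, 240, and 408, so a multiple of their LCM.
360 = 2^3 × 3^2 × 5
240 = 2^4 × 3 × 5
408 = 2^3 × 3 × 17
LCM(360, 240, 408) = 2^4 × 3^2 × 5 × 17 = 12240.
Smallest multiple of 12240 that is ≥ 91760: ⌈91760/12240⌉ × 12240 = 8 × 12240 = 97920.

97920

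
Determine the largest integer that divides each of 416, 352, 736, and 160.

32

416 = 2^5 × 13
352 = 2^5 × 11
736 = 2^5 × 23
160 = 2^5 × 5
gcd(416, 352, 736, 160) = 2^5 = 32.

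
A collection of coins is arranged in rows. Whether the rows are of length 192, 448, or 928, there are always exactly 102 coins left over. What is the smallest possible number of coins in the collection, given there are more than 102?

39078

N − 102 must be a common multiple of 192, 448, and 928.
192 = 2^6 × 3
448 = 2^6 × 7
928 = 2^5 × 29
LCM(192, 448, 928) = 2^6 × 3 × 7 × 29 = 38976.
Smallest N > 102 is LCM + 102 = 38976 + 102 = 39078.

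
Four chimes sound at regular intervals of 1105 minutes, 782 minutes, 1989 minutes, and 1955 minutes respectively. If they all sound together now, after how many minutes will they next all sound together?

We need the least common multiple of the intervals.
1105 = 5 × 13 × 17
782 = 2 × 17 × 23
1989 = 3^2 × 13 × 17
1955 = 5 × 17 × 23
LCM(1105, 782, 1989, 1955) = 2 × 3^2 × 5 × 13 × 17 × 23 = 457470.

457470 minutes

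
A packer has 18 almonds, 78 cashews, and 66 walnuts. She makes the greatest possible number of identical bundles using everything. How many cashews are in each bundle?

Number of bundles = gcd(18, 78, 66).
18 = 2 × 3^2
78 = 2 × 3 × 13
66 = 2 × 3 × 11
gcd(18, 78, 66) = 2 × 3 = 6.
cashews per bundle = 78 / 6 = 13.

13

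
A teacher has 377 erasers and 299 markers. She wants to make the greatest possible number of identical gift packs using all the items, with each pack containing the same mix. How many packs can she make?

The pack count must divide each quantity, so the greatest is gcd(377, 299).
377 = 13 × 29
299 = 13 × 23
gcd(377, 299) = 13.

13 packs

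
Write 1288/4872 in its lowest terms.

23/87

1288 = 2^3 × 7 × 23
4872 = 2^3 × 3 × 7 × 29
gcd(1288, 4872) = 2^3 × 7 = 56.
Divide numerator and denominator by 56: 1288/4872 = 23/87.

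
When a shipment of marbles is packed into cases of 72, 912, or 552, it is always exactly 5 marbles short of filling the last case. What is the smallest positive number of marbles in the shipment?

62923

Being 5 short of a full case of size k means N ≡ −5 (mod k), i.e. N + 5 is a multiple of each size.
72 = 2^3 × 3^2
912 = 2^4 × 3 × 19
552 = 2^3 × 3 × 23
LCM(72, 912, 552) = 2^4 × 3^2 × 19 × 23 = 62928.
Smallest positive N is 62928 − 5 = 62923.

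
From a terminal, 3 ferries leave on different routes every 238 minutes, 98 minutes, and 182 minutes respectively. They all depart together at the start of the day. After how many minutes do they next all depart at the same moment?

The first simultaneous occurrence is after LCM of the individual periods.
238 = 2 × 7 × 17
98 = 2 × 7^2
182 = 2 × 7 × 13
LCM(238, 98, 182) = 2 × 7^2 × 13 × 17 = 21658.

21658 minutes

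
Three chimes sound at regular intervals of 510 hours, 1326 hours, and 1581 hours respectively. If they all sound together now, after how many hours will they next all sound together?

205530 hours

We need the least common multiple of the intervals.
510 = 2 × 3 × 5 × 17
1326 = 2 × 3 × 13 × 17
1581 = 3 × 17 × 31
LCM(510, 1326, 1581) = 2 × 3 × 5 × 13 × 17 × 31 = 205530.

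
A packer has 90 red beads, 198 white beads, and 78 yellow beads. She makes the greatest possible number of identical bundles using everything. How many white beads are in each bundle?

Number of bundles = gcd(90, 198, 78).
90 = 2 × 3^2 × 5
198 = 2 × 3^2 × 11
78 = 2 × 3 × 13
gcd(90, 198, 78) = 2 × 3 = 6.
white beads per bundle = 198 / 6 = 33.

33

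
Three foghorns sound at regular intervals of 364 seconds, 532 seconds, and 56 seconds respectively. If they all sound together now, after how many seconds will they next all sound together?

The first simultaneous occurrence is after LCM of the individual periods.
364 = 2^2 × 7 × 13
532 = 2^2 × 7 × 19
56 = 2^3 × 7
LCM(364, 532, 56) = 2^3 × 7 × 13 × 19 = 13832.

13832 seconds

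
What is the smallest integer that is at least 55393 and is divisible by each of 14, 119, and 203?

62118

The integer must be a common multiple of 14, 119, and 203, so a multiple of their LCM.
14 = 2 × 7
119 = 7 × 17
203 = 7 × 29
LCM(14, 119, 203) = 2 × 7 × 17 × 29 = 6902.
Smallest multiple of 6902 that is ≥ 55393: ⌈55393/6902⌉ × 6902 = 9 × 6902 = 62118.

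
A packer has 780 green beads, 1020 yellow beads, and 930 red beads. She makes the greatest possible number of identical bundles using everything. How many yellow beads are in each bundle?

34

Number of bundles = gcd(780, 1020, 930).
780 = 2^2 × 3 × 5 × 13
1020 = 2^2 × 3 × 5 × 17
930 = 2 × 3 × 5 × 31
gcd(780, 1020, 930) = 2 × 3 × 5 = 30.
yellow beads per bundle = 1020 / 30 = 34.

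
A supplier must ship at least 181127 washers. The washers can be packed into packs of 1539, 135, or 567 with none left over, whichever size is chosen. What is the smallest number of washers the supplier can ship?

215460

The number of washers must be a common multiple of 1539, 135, and 567, so a multiple of their LCM.
1539 = 3^4 × 19
135 = 3^3 × 5
567 = 3^4 × 7
LCM(1539, 135, 567) = 3^4 × 5 × 7 × 19 = 53865.
Smallest multiple of 53865 that is ≥ 181127: ⌈181127/53865⌉ × 53865 = 4 × 53865 = 215460.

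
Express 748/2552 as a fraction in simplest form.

748 = 2^2 × 11 × 17
2552 = 2^3 × 11 × 29
gcd(748, 2552) = 2^2 × 11 = 44.
Divide numerator and denominator by 44: 748/2552 = 17/58.

17/58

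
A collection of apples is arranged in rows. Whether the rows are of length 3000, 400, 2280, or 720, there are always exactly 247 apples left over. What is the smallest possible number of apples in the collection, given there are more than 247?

N − 247 must be a common multiple of 3000, 400, 2280, and 720.
3000 = 2^3 × 3 × 5^3
400 = 2^4 × 5^2
2280 = 2^3 × 3 × 5 × 19
720 = 2^4 × 3^2 × 5
LCM(3000, 400, 2280, 720) = 2^4 × 3^2 × 5^3 × 19 = 342000.
Smallest N > 247 is LCM + 247 = 342000 + 247 = 342247.

342247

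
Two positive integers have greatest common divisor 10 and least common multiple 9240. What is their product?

For any two positive integers, gcd × lcm = product = 10 × 9240 = 92400.

92400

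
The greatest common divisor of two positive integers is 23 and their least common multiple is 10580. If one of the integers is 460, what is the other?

529

For two integers, gcd × lcm = product, so the other is (23 × 10580) / 460 = 243340 / 460 = 529.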